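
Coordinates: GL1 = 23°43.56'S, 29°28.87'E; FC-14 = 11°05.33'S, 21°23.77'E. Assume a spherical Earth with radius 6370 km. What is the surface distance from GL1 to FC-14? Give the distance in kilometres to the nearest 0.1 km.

GL1: φ = -23.72600°, λ = +29.48117°
FC-14: φ = -11.08883°, λ = +21.39617°
Δφ = 12.6372°,  Δλ = -8.0850°
a = sin²(Δφ/2) + cos φ₁ cos φ₂ sin²(Δλ/2) = 0.016577
c = 2·arcsin(√a) = 0.258222 rad = 14.7950°
d = R·c = 6370 × 0.258222 = 1644.9 km

1644.9 km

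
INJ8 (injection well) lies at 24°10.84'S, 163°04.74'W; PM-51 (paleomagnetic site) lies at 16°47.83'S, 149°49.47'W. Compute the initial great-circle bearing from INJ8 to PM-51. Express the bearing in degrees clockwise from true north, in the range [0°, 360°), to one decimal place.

61.7°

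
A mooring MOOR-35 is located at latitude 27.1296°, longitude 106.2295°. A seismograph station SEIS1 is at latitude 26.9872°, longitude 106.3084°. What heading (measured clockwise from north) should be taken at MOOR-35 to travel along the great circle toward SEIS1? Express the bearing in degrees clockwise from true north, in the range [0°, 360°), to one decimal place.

153.7°

Δλ = 0.0789°
y = sin Δλ · cos φ₂ = 0.001227
x = cos φ₁ sin φ₂ − sin φ₁ cos φ₂ cos Δλ = -0.002485
θ = atan2(y, x) = 153.7191° → 153.7191° (mod 360°)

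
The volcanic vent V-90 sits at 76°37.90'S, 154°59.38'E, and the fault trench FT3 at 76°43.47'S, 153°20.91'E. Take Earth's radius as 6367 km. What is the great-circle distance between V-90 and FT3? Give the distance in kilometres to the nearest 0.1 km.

43.3 km

V-90: φ = -76.63167°, λ = +154.98967°
FT3: φ = -76.72450°, λ = +153.34850°
Δφ = -0.0928°,  Δλ = -1.6412°
a = sin²(Δφ/2) + cos φ₁ cos φ₂ sin²(Δλ/2) = 0.000012
c = 2·arcsin(√a) = 0.006796 rad = 0.3894°
d = R·c = 6367 × 0.006796 = 43.3 km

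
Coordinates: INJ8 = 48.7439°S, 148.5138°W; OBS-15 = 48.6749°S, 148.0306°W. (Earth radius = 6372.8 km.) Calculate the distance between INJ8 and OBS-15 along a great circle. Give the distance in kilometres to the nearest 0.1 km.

Δφ = 0.0690°,  Δλ = 0.4832°
a = sin²(Δφ/2) + cos φ₁ cos φ₂ sin²(Δλ/2) = 0.000008
c = 2·arcsin(√a) = 0.005694 rad = 0.3262°
d = R·c = 6372.8 × 0.005694 = 36.3 km

36.3 km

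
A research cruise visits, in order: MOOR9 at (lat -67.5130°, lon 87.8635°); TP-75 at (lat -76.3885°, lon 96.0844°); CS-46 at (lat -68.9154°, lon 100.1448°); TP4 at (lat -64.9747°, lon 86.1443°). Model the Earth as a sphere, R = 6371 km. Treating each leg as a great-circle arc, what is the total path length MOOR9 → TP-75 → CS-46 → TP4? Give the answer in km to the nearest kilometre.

MOOR9→TP-75: c = 0.160791 rad, d = 1024.40 km
TP-75→CS-46: c = 0.132054 rad, d = 841.32 km
CS-46→TP4: c = 0.117413 rad, d = 748.04 km
Total = 1024.40 + 841.32 + 748.04 = 2613.75 km

2614 km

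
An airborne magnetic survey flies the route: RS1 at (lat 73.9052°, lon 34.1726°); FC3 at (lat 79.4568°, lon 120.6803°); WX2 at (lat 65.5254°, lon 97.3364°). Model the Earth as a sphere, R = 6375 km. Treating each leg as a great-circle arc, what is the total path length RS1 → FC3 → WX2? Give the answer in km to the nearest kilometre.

RS1→FC3: c = 0.324930 rad, d = 2071.43 km
FC3→WX2: c = 0.267709 rad, d = 1706.64 km
Total = 2071.43 + 1706.64 = 3778.07 km

3778 km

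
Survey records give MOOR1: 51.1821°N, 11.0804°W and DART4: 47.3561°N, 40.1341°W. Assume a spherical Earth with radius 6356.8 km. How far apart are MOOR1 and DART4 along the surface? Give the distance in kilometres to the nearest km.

2131 km

Δφ = -3.8260°,  Δλ = -29.0537°
a = sin²(Δφ/2) + cos φ₁ cos φ₂ sin²(Δλ/2) = 0.027832
c = 2·arcsin(√a) = 0.335228 rad = 19.2072°
d = R·c = 6356.8 × 0.335228 = 2131.0 km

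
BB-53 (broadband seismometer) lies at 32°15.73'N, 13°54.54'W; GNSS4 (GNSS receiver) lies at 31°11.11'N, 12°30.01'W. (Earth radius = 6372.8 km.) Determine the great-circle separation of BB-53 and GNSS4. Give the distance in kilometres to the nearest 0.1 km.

179.2 km

BB-53: φ = +32.26217°, λ = -13.90900°
GNSS4: φ = +31.18517°, λ = -12.50017°
Δφ = -1.0770°,  Δλ = 1.4088°
a = sin²(Δφ/2) + cos φ₁ cos φ₂ sin²(Δλ/2) = 0.000198
c = 2·arcsin(√a) = 0.028120 rad = 1.6112°
d = R·c = 6372.8 × 0.028120 = 179.2 km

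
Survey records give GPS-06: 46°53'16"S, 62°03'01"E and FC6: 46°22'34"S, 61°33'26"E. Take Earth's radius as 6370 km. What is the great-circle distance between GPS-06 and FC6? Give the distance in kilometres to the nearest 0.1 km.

GPS-06: φ = -46.88778°, λ = +62.05028°
FC6: φ = -46.37611°, λ = +61.55722°
Δφ = 0.5117°,  Δλ = -0.4931°
a = sin²(Δφ/2) + cos φ₁ cos φ₂ sin²(Δλ/2) = 0.000029
c = 2·arcsin(√a) = 0.010708 rad = 0.6135°
d = R·c = 6370 × 0.010708 = 68.2 km

68.2 km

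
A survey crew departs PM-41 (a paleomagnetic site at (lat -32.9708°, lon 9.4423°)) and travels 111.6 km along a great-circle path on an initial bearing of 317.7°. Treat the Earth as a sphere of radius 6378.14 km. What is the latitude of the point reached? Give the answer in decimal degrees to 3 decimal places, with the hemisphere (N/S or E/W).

δ = d/R = 111.6/6378.14 = 0.017497 rad
φ₂ = arcsin(sin φ₁ cos δ + cos φ₁ sin δ cos θ)
   = arcsin(-0.54421·0.99985 + 0.83895·0.01750·0.73963) = -32.22677°
λ₂ = λ₁ + atan2(sin θ sin δ cos φ₁, cos δ − sin φ₁ sin φ₂) = 8.64473°

32.227°S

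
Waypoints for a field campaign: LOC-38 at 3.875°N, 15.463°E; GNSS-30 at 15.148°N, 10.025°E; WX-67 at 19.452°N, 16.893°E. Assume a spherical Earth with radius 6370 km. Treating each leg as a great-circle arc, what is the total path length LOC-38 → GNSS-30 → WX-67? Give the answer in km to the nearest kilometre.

2259 km

LOC-38→GNSS-30: c = 0.217812 rad, d = 1387.46 km
GNSS-30→WX-67: c = 0.136863 rad, d = 871.82 km
Total = 1387.46 + 871.82 = 2259.28 km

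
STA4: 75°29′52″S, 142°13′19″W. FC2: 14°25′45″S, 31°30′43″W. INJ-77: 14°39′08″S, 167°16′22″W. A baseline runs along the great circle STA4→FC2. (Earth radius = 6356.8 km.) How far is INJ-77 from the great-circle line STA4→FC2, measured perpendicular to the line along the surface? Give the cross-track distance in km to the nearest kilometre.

3753 km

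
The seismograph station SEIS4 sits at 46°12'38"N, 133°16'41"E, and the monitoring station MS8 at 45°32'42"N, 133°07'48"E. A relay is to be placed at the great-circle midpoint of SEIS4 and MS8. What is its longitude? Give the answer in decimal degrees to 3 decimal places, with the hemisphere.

133.204°E

SEIS4: φ = +46.21056°, λ = +133.27806°
MS8: φ = +45.54500°, λ = +133.13000°
Bx = cos φ₂ cos Δλ = 0.700347,  By = cos φ₂ sin Δλ = -0.001810
φₘ = atan2(sin φ₁ + sin φ₂, √((cos φ₁ + Bx)² + By²)) = 45.87780°
λₘ = λ₁ + atan2(By, cos φ₁ + Bx) = 133.20358°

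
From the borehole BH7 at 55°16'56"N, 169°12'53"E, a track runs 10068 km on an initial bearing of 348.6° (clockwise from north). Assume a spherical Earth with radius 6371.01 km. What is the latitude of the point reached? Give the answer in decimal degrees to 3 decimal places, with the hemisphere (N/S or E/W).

33.400°N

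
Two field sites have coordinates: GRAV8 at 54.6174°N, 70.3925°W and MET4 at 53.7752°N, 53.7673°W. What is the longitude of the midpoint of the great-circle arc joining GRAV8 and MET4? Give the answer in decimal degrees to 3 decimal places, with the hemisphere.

Bx = cos φ₂ cos Δλ = 0.566251,  By = cos φ₂ sin Δλ = 0.169078
φₘ = atan2(sin φ₁ + sin φ₂, √((cos φ₁ + Bx)² + By²)) = 54.48290°
λₘ = λ₁ + atan2(By, cos φ₁ + Bx) = -61.99460°

61.995°W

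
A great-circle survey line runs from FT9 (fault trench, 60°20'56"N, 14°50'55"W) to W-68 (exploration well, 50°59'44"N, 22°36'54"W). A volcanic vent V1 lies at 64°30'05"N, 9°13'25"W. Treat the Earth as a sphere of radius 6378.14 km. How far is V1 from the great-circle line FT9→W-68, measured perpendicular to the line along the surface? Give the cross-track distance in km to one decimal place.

11.9 km

FT9: φ = +60.34889°, λ = -14.84861°
W-68: φ = +50.99556°, λ = -22.61500°
V1: φ = +64.50139°, λ = -9.22361°
δ₁₃ = central angle FT9→V1 = 0.085474 rad  (haversine)
θ₁₃ = bearing FT9→V1 = 29.621°,  θ₁₂ = bearing FT9→W-68 = 208.369°
dₓₜ = R·arcsin(sin δ₁₃ · sin(θ₁₃ − θ₁₂)) = 6378.14·arcsin(0.08537·sin(-178.747°)) = -11.905 km
|dₓₜ| = 11.905 km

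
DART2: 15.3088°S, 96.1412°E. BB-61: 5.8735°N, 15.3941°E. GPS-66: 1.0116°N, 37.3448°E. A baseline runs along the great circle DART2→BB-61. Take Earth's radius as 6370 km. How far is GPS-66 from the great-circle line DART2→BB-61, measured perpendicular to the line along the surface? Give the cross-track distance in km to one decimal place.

195.7 km

δ₁₃ = central angle DART2→GPS-66 = 1.053009 rad  (haversine)
θ₁₃ = bearing DART2→GPS-66 = 280.195°,  θ₁₂ = bearing DART2→BB-61 = 278.169°
dₓₜ = R·arcsin(sin δ₁₃ · sin(θ₁₃ − θ₁₂)) = 6370·arcsin(0.86892·sin(2.026°)) = 195.711 km
|dₓₜ| = 195.711 km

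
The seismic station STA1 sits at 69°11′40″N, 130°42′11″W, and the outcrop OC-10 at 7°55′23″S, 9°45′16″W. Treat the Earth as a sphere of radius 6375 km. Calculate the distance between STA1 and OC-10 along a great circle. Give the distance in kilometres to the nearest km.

STA1: φ = +69.19444°, λ = -130.70306°
OC-10: φ = -7.92306°, λ = -9.75444°
Δφ = -77.1175°,  Δλ = 120.9486°
a = sin²(Δφ/2) + cos φ₁ cos φ₂ sin²(Δλ/2) = 0.654889
c = 2·arcsin(√a) = 1.885756 rad = 108.0458°
d = R·c = 6375 × 1.885756 = 12021.7 km

12022 km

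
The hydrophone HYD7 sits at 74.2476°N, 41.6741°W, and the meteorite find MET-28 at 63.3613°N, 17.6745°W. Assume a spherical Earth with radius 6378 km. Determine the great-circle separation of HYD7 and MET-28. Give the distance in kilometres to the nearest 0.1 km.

1526.9 km

Δφ = -10.8863°,  Δλ = 23.9996°
a = sin²(Δφ/2) + cos φ₁ cos φ₂ sin²(Δλ/2) = 0.014260
c = 2·arcsin(√a) = 0.239398 rad = 13.7165°
d = R·c = 6378 × 0.239398 = 1526.9 km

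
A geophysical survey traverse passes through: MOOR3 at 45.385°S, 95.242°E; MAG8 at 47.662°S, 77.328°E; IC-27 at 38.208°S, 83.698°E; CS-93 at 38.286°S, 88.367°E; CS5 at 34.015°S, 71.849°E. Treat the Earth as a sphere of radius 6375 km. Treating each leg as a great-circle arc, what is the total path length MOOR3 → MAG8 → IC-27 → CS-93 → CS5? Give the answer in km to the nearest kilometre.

MOOR3→MAG8: c = 0.218251 rad, d = 1391.35 km
MAG8→IC-27: c = 0.183832 rad, d = 1171.93 km
IC-27→CS-93: c = 0.064005 rad, d = 408.03 km
CS-93→CS5: c = 0.244030 rad, d = 1555.69 km
Total = 1391.35 + 1171.93 + 408.03 + 1555.69 = 4527.00 km

4527 km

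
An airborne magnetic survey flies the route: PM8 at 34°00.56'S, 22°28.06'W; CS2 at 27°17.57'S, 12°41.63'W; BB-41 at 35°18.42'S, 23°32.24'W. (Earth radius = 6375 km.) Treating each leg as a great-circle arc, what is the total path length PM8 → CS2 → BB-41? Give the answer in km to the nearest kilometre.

2558 km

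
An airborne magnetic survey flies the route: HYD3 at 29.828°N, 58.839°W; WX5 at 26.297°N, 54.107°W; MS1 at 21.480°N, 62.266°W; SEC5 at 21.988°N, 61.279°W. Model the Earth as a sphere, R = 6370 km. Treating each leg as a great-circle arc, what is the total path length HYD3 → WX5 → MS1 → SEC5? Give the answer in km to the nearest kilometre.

1711 km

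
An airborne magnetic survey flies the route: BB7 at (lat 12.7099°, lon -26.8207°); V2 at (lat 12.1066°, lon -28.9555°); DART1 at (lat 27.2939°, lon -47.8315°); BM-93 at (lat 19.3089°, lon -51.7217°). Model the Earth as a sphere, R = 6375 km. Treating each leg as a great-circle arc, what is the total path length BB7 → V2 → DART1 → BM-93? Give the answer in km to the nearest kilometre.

3809 km

BB7→V2: c = 0.037881 rad, d = 241.49 km
V2→DART1: c = 0.406916 rad, d = 2594.09 km
DART1→BM-93: c = 0.152647 rad, d = 973.12 km
Total = 241.49 + 2594.09 + 973.12 = 3808.71 km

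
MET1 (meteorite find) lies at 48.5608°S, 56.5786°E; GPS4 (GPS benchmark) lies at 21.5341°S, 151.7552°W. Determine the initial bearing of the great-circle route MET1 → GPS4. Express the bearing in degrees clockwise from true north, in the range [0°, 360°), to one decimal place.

Δλ = 151.6662°
y = sin Δλ · cos φ₂ = 0.441480
x = cos φ₁ sin φ₂ − sin φ₁ cos φ₂ cos Δλ = -0.856716
θ = atan2(y, x) = 152.7372° → 152.7372° (mod 360°)

152.7°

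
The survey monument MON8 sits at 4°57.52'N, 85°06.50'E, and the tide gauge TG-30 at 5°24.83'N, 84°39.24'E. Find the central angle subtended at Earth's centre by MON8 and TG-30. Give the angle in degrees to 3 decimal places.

0.642°

MON8: φ = +4.95867°, λ = +85.10833°
TG-30: φ = +5.41383°, λ = +84.65400°
Δφ = 0.4552°,  Δλ = -0.4543°
a = sin²(Δφ/2) + cos φ₁ cos φ₂ sin²(Δλ/2) = 0.000031
c = 2·arcsin(√a) = 0.011202 rad = 0.6418°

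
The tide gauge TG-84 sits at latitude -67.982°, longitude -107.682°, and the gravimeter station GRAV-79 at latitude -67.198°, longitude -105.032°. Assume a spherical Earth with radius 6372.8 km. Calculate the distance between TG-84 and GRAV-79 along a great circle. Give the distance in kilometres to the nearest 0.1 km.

Δφ = 0.7840°,  Δλ = 2.6500°
a = sin²(Δφ/2) + cos φ₁ cos φ₂ sin²(Δλ/2) = 0.000124
c = 2·arcsin(√a) = 0.022316 rad = 1.2786°
d = R·c = 6372.8 × 0.022316 = 142.2 km

142.2 km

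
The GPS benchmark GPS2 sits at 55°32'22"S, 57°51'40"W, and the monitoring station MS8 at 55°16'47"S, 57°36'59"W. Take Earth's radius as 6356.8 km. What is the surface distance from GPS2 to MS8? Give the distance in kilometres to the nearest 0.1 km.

GPS2: φ = -55.53944°, λ = -57.86111°
MS8: φ = -55.27972°, λ = -57.61639°
Δφ = 0.2597°,  Δλ = 0.2447°
a = sin²(Δφ/2) + cos φ₁ cos φ₂ sin²(Δλ/2) = 0.000007
c = 2·arcsin(√a) = 0.005141 rad = 0.2945°
d = R·c = 6356.8 × 0.005141 = 32.7 km

32.7 km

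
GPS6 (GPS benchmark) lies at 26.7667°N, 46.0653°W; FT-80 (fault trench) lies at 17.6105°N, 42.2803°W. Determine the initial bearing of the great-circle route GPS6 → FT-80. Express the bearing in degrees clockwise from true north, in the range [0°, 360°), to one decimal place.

158.3°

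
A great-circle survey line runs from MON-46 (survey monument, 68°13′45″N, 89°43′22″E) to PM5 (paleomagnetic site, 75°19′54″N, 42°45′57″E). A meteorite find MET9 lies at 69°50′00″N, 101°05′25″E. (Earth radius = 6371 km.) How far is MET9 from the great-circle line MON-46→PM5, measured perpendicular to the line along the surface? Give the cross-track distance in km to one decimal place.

465.9 km

MON-46: φ = +68.22917°, λ = +89.72278°
PM5: φ = +75.33167°, λ = +42.76583°
MET9: φ = +69.83333°, λ = +101.09028°
δ₁₃ = central angle MON-46→MET9 = 0.076180 rad  (haversine)
θ₁₃ = bearing MON-46→MET9 = 63.233°,  θ₁₂ = bearing MON-46→PM5 = 316.977°
dₓₜ = R·arcsin(sin δ₁₃ · sin(θ₁₃ − θ₁₂)) = 6371·arcsin(0.07611·sin(-253.743°)) = 465.900 km
|dₓₜ| = 465.900 km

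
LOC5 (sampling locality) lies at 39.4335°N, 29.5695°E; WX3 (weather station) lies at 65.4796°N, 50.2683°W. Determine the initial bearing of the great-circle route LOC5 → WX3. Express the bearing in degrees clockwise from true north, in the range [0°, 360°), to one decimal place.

328.1°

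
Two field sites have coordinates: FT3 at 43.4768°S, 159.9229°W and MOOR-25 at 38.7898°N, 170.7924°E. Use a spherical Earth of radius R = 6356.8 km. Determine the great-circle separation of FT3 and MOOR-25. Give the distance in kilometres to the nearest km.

Δφ = 82.2666°,  Δλ = -29.2847°
a = sin²(Δφ/2) + cos φ₁ cos φ₂ sin²(Δλ/2) = 0.468861
c = 2·arcsin(√a) = 1.508477 rad = 86.4294°
d = R·c = 6356.8 × 1.508477 = 9589.1 km

9589 km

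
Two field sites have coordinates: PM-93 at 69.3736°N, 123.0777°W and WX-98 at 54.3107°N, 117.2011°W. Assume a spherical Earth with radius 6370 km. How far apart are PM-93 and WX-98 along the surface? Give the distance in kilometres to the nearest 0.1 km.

1700.9 km

Δφ = -15.0629°,  Δλ = 5.8766°
a = sin²(Δφ/2) + cos φ₁ cos φ₂ sin²(Δλ/2) = 0.017719
c = 2·arcsin(√a) = 0.267021 rad = 15.2992°
d = R·c = 6370 × 0.267021 = 1700.9 km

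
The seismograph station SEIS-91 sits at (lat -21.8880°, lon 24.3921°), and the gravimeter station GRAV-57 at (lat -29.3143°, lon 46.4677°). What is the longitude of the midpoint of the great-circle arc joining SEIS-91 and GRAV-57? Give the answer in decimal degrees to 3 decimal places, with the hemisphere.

Bx = cos φ₂ cos Δλ = 0.808024,  By = cos φ₂ sin Δλ = 0.327704
φₘ = atan2(sin φ₁ + sin φ₂, √((cos φ₁ + Bx)² + By²)) = -26.02006°
λₘ = λ₁ + atan2(By, cos φ₁ + Bx) = 35.08237°

35.082°E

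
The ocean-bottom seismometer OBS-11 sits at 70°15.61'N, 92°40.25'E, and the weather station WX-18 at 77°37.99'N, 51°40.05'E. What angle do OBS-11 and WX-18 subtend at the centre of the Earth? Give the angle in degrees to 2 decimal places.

13.10°

OBS-11: φ = +70.26017°, λ = +92.67083°
WX-18: φ = +77.63317°, λ = +51.66750°
Δφ = 7.3730°,  Δλ = -41.0033°
a = sin²(Δφ/2) + cos φ₁ cos φ₂ sin²(Δλ/2) = 0.013007
c = 2·arcsin(√a) = 0.228595 rad = 13.0975°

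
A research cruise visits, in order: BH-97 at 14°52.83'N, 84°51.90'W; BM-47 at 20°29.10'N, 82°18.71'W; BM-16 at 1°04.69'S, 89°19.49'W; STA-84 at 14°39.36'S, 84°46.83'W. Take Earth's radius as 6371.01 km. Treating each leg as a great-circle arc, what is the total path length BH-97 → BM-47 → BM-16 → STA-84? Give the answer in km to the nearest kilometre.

4786 km

BH-97: φ = +14.88050°, λ = -84.86500°
BM-47: φ = +20.48500°, λ = -82.31183°
BM-16: φ = -1.07817°, λ = -89.32483°
STA-84: φ = -14.65600°, λ = -84.78050°
BH-97→BM-47: c = 0.106624 rad, d = 679.30 km
BM-47→BM-16: c = 0.394976 rad, d = 2516.40 km
BM-16→STA-84: c = 0.249601 rad, d = 1590.21 km
Total = 679.30 + 2516.40 + 1590.21 = 4785.91 km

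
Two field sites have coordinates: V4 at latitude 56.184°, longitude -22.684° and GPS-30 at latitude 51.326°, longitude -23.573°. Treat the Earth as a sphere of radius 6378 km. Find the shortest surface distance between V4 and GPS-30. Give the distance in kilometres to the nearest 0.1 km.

Δφ = -4.8580°,  Δλ = -0.8890°
a = sin²(Δφ/2) + cos φ₁ cos φ₂ sin²(Δλ/2) = 0.001817
c = 2·arcsin(√a) = 0.085281 rad = 4.8862°
d = R·c = 6378 × 0.085281 = 543.9 km

543.9 km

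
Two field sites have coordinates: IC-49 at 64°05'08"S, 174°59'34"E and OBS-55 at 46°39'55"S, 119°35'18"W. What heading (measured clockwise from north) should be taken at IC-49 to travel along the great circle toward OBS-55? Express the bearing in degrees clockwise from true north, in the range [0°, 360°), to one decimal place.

95.6°

IC-49: φ = -64.08556°, λ = +174.99278°
OBS-55: φ = -46.66528°, λ = -119.58833°
Δλ = 65.4189°
y = sin Δλ · cos φ₂ = 0.624066
x = cos φ₁ sin φ₂ − sin φ₁ cos φ₂ cos Δλ = -0.061110
θ = atan2(y, x) = 95.5927° → 95.5927° (mod 360°)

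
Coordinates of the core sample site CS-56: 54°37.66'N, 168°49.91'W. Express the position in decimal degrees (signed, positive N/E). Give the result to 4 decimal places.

lat: 54.6277° N → +54.6277°
lon: 168.8318° W → -168.8318°

+54.6277°, -168.8318°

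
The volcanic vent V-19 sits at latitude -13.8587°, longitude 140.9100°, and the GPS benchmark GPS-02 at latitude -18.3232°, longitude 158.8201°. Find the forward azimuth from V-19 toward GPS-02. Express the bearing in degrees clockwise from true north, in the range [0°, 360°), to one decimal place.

Δλ = 17.9101°
y = sin Δλ · cos φ₂ = 0.291932
x = cos φ₁ sin φ₂ − sin φ₁ cos φ₂ cos Δλ = -0.088860
θ = atan2(y, x) = 106.9296° → 106.9296° (mod 360°)

106.9°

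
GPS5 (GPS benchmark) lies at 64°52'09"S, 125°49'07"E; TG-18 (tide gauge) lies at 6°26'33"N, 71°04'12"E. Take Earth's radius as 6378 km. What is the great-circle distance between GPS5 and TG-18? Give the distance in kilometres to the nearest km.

9110 km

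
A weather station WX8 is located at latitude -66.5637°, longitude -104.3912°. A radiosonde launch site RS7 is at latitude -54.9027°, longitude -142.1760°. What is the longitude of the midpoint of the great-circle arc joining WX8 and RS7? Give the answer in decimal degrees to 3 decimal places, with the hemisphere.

126.852°W

Bx = cos φ₂ cos Δλ = 0.454406,  By = cos φ₂ sin Δλ = -0.352281
φₘ = atan2(sin φ₁ + sin φ₂, √((cos φ₁ + Bx)² + By²)) = -62.02045°
λₘ = λ₁ + atan2(By, cos φ₁ + Bx) = -126.85185°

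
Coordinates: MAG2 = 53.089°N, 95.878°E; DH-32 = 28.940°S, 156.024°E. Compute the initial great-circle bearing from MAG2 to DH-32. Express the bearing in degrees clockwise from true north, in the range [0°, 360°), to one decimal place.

130.1°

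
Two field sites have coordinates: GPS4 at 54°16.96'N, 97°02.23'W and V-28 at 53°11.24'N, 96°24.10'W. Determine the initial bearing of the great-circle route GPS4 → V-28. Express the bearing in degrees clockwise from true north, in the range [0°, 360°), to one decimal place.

GPS4: φ = +54.28267°, λ = -97.03717°
V-28: φ = +53.18733°, λ = -96.40167°
Δλ = 0.6355°
y = sin Δλ · cos φ₂ = 0.006646
x = cos φ₁ sin φ₂ − sin φ₁ cos φ₂ cos Δλ = -0.019086
θ = atan2(y, x) = 160.8014° → 160.8014° (mod 360°)

160.8°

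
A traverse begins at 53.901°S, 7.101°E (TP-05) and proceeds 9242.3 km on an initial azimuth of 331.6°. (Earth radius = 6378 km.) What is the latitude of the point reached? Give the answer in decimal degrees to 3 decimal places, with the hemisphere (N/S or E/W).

δ = d/R = 9242.3/6378 = 1.449091 rad
φ₂ = arcsin(sin φ₁ cos δ + cos φ₁ sin δ cos θ)
   = arcsin(-0.80800·0.12141 + 0.58918·0.99260·0.87965) = 24.60398°
λ₂ = λ₁ + atan2(sin θ sin δ cos φ₁, cos δ − sin φ₁ sin φ₂) = -24.18097°

24.604°N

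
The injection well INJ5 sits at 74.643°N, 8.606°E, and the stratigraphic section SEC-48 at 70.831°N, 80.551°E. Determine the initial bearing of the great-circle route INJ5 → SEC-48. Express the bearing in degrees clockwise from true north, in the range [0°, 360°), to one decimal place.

64.0°

Δλ = 71.9450°
y = sin Δλ · cos φ₂ = 0.312187
x = cos φ₁ sin φ₂ − sin φ₁ cos φ₂ cos Δλ = 0.152015
θ = atan2(y, x) = 64.0369° → 64.0369° (mod 360°)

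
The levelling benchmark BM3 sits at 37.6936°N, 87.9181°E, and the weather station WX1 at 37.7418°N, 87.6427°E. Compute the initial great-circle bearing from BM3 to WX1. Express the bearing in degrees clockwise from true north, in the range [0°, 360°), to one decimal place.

Δλ = -0.2754°
y = sin Δλ · cos φ₂ = -0.003801
x = cos φ₁ sin φ₂ − sin φ₁ cos φ₂ cos Δλ = 0.000847
θ = atan2(y, x) = -77.4399° → 282.5601° (mod 360°)

282.6°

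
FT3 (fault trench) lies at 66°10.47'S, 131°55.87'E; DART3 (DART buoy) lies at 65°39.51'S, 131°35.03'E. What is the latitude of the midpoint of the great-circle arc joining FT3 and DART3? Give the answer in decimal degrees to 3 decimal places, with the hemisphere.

FT3: φ = -66.17450°, λ = +131.93117°
DART3: φ = -65.65850°, λ = +131.58383°
Bx = cos φ₂ cos Δλ = 0.412167,  By = cos φ₂ sin Δλ = -0.002499
φₘ = atan2(sin φ₁ + sin φ₂, √((cos φ₁ + Bx)² + By²)) = -65.91660°
λₘ = λ₁ + atan2(By, cos φ₁ + Bx) = 131.75575°

65.917°S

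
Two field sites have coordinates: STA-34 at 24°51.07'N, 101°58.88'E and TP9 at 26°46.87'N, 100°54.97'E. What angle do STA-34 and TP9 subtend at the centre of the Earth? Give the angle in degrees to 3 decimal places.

2.155°

STA-34: φ = +24.85117°, λ = +101.98133°
TP9: φ = +26.78117°, λ = +100.91617°
Δφ = 1.9300°,  Δλ = -1.0652°
a = sin²(Δφ/2) + cos φ₁ cos φ₂ sin²(Δλ/2) = 0.000354
c = 2·arcsin(√a) = 0.037612 rad = 2.1550°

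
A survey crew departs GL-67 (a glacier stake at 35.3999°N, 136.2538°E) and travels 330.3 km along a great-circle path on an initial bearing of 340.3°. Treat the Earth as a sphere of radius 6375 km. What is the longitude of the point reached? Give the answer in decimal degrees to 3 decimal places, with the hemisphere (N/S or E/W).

δ = d/R = 330.3/6375 = 0.051812 rad
φ₂ = arcsin(sin φ₁ cos δ + cos φ₁ sin δ cos θ)
   = arcsin(0.57928·0.99866 + 0.81513·0.05179·0.94147) = 38.18816°
λ₂ = λ₁ + atan2(sin θ sin δ cos φ₁, cos δ − sin φ₁ sin φ₂) = 134.98109°

134.981°E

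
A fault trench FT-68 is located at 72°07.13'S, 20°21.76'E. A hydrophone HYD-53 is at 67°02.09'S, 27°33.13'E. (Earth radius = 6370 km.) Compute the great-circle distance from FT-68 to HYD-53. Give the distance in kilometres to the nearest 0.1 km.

FT-68: φ = -72.11883°, λ = +20.36267°
HYD-53: φ = -67.03483°, λ = +27.55217°
Δφ = 5.0840°,  Δλ = 7.1895°
a = sin²(Δφ/2) + cos φ₁ cos φ₂ sin²(Δλ/2) = 0.002438
c = 2·arcsin(√a) = 0.098793 rad = 5.6604°
d = R·c = 6370 × 0.098793 = 629.3 km

629.3 km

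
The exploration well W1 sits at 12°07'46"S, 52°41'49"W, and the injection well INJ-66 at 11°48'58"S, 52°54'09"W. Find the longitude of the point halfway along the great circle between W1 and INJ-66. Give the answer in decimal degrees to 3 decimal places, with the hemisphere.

W1: φ = -12.12944°, λ = -52.69694°
INJ-66: φ = -11.81611°, λ = -52.90250°
Bx = cos φ₂ cos Δλ = 0.978804,  By = cos φ₂ sin Δλ = -0.003512
φₘ = atan2(sin φ₁ + sin φ₂, √((cos φ₁ + Bx)² + By²)) = -11.97280°
λₘ = λ₁ + atan2(By, cos φ₁ + Bx) = -52.79978°

52.800°W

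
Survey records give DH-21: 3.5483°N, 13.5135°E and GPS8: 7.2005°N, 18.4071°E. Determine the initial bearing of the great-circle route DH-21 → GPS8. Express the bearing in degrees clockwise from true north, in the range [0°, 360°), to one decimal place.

52.9°

Δλ = 4.8936°
y = sin Δλ · cos φ₂ = 0.084633
x = cos φ₁ sin φ₂ − sin φ₁ cos φ₂ cos Δλ = 0.063924
θ = atan2(y, x) = 52.9361° → 52.9361° (mod 360°)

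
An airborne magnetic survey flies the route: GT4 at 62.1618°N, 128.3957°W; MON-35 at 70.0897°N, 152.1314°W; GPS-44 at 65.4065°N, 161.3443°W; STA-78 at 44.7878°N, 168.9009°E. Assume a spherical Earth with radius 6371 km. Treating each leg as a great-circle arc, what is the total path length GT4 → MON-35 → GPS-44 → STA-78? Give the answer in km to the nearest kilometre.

GT4→MON-35: c = 0.214934 rad, d = 1369.34 km
MON-35→GPS-44: c = 0.101699 rad, d = 647.92 km
GPS-44→STA-78: c = 0.457856 rad, d = 2917.00 km
Total = 1369.34 + 647.92 + 2917.00 = 4934.27 km

4934 km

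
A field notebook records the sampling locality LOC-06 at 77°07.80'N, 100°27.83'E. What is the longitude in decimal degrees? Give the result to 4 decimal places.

100° + 27.83′/60 = 100 + 0.46383 = 100.4638°

100.4638°E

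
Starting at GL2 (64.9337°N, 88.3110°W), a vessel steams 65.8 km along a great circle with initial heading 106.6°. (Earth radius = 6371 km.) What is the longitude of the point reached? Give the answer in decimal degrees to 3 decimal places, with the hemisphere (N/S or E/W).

86.981°W

δ = d/R = 65.8/6371 = 0.010328 rad
φ₂ = arcsin(sin φ₁ cos δ + cos φ₁ sin δ cos θ)
   = arcsin(0.90582·0.99995 + 0.42367·0.01033·-0.28569) = 64.75868°
λ₂ = λ₁ + atan2(sin θ sin δ cos φ₁, cos δ − sin φ₁ sin φ₂) = -86.98105°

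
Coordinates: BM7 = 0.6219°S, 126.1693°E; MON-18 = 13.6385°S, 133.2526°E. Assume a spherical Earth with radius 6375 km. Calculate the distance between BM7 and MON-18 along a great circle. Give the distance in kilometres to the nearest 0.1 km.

1645.1 km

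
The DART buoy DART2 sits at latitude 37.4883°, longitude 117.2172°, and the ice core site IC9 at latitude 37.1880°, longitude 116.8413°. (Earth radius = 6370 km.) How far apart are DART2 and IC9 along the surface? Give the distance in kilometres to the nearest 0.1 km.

Δφ = -0.3003°,  Δλ = -0.3759°
a = sin²(Δφ/2) + cos φ₁ cos φ₂ sin²(Δλ/2) = 0.000014
c = 2·arcsin(√a) = 0.007395 rad = 0.4237°
d = R·c = 6370 × 0.007395 = 47.1 km

47.1 km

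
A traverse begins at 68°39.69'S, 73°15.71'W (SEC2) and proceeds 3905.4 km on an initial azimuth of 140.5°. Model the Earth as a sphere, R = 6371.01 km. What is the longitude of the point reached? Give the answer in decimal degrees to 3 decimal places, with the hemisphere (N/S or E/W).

SEC2: φ = -68.66150°, λ = -73.26183°
δ = d/R = 3905.4/6371.01 = 0.612995 rad
φ₂ = arcsin(sin φ₁ cos δ + cos φ₁ sin δ cos θ)
   = arcsin(-0.93145·0.81793 + 0.36388·0.57532·-0.77162) = -67.42731°
λ₂ = λ₁ + atan2(sin θ sin δ cos φ₁, cos δ − sin φ₁ sin φ₂) = 34.30787°

34.308°E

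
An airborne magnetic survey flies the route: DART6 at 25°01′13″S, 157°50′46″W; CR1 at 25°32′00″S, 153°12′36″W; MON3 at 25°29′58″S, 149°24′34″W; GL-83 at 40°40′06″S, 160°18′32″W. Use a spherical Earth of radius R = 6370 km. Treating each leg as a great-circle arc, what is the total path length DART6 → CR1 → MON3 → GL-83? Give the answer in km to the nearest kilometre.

DART6: φ = -25.02028°, λ = -157.84611°
CR1: φ = -25.53333°, λ = -153.21000°
MON3: φ = -25.49944°, λ = -149.40944°
GL-83: φ = -40.66833°, λ = -160.30889°
DART6→CR1: c = 0.073710 rad, d = 469.53 km
CR1→MON3: c = 0.059863 rad, d = 381.33 km
MON3→GL-83: c = 0.308439 rad, d = 1964.75 km
Total = 469.53 + 381.33 + 1964.75 = 2815.62 km

2816 km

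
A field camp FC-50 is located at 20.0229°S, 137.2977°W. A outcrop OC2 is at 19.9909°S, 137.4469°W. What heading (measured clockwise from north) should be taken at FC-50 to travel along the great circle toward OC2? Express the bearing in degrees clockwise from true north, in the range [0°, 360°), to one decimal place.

282.8°

Δλ = -0.1492°
y = sin Δλ · cos φ₂ = -0.002447
x = cos φ₁ sin φ₂ − sin φ₁ cos φ₂ cos Δλ = 0.000557
θ = atan2(y, x) = -77.1679° → 282.8321° (mod 360°)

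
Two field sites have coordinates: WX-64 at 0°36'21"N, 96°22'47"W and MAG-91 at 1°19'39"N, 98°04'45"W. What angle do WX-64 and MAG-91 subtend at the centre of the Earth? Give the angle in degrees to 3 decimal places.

1.846°

WX-64: φ = +0.60583°, λ = -96.37972°
MAG-91: φ = +1.32750°, λ = -98.07917°
Δφ = 0.7217°,  Δλ = -1.6994°
a = sin²(Δφ/2) + cos φ₁ cos φ₂ sin²(Δλ/2) = 0.000260
c = 2·arcsin(√a) = 0.032220 rad = 1.8461°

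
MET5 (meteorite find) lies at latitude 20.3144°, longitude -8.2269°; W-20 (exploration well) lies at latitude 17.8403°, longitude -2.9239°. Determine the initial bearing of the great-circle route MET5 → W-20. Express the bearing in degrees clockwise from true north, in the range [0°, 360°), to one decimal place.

Δλ = 5.3030°
y = sin Δλ · cos φ₂ = 0.087978
x = cos φ₁ sin φ₂ − sin φ₁ cos φ₂ cos Δλ = -0.041753
θ = atan2(y, x) = 115.3883° → 115.3883° (mod 360°)

115.4°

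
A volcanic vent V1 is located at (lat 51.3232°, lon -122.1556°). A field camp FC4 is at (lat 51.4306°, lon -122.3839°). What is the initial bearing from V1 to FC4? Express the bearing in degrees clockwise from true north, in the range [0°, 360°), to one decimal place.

Δλ = -0.2283°
y = sin Δλ · cos φ₂ = -0.002484
x = cos φ₁ sin φ₂ − sin φ₁ cos φ₂ cos Δλ = 0.001878
θ = atan2(y, x) = -52.9068° → 307.0932° (mod 360°)

307.1°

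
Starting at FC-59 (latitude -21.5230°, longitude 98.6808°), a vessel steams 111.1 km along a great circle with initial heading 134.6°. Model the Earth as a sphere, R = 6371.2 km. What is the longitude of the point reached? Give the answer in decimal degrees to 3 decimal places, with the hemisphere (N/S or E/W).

99.449°E

δ = d/R = 111.1/6371.2 = 0.017438 rad
φ₂ = arcsin(sin φ₁ cos δ + cos φ₁ sin δ cos θ)
   = arcsin(-0.36687·0.99985 + 0.93027·0.01744·-0.70215) = -22.22276°
λ₂ = λ₁ + atan2(sin θ sin δ cos φ₁, cos δ − sin φ₁ sin φ₂) = 99.44926°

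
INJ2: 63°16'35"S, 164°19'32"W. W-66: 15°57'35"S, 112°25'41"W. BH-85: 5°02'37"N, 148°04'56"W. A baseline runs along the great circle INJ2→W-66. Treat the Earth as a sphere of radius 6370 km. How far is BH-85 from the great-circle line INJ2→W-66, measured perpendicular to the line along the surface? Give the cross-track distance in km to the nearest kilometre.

INJ2: φ = -63.27639°, λ = -164.32556°
W-66: φ = -15.95972°, λ = -112.42806°
BH-85: φ = +5.04361°, λ = -148.08222°
δ₁₃ = central angle INJ2→BH-85 = 1.211579 rad  (haversine)
θ₁₃ = bearing INJ2→BH-85 = 17.315°,  θ₁₂ = bearing INJ2→W-66 = 61.765°
dₓₜ = R·arcsin(sin δ₁₃ · sin(θ₁₃ − θ₁₂)) = 6370·arcsin(0.93617·sin(-44.450°)) = -4554.274 km
|dₓₜ| = 4554.274 km

4554 km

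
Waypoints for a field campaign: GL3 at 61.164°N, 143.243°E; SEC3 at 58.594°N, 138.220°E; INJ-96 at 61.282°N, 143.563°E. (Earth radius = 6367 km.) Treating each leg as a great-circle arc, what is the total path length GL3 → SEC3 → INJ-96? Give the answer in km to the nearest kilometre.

821 km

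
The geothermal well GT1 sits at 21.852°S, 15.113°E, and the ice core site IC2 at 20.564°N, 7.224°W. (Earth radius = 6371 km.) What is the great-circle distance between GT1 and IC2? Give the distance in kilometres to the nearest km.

5304 km

Δφ = 42.4160°,  Δλ = -22.3370°
a = sin²(Δφ/2) + cos φ₁ cos φ₂ sin²(Δλ/2) = 0.163470
c = 2·arcsin(√a) = 0.832457 rad = 47.6963°
d = R·c = 6371 × 0.832457 = 5303.6 km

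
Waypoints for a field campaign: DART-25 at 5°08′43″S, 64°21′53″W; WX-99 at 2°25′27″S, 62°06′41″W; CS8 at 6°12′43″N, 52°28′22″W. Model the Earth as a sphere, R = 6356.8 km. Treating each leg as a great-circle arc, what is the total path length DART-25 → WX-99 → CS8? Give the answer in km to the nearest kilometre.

DART-25: φ = -5.14528°, λ = -64.36472°
WX-99: φ = -2.42417°, λ = -62.11139°
CS8: φ = +6.21194°, λ = -52.47278°
DART-25→WX-99: c = 0.061605 rad, d = 391.61 km
WX-99→CS8: c = 0.225686 rad, d = 1434.64 km
Total = 391.61 + 1434.64 = 1826.25 km

1826 km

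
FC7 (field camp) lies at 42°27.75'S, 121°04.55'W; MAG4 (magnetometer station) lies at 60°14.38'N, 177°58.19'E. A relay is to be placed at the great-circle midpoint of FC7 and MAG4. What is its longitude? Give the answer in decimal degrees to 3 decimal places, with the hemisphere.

FC7: φ = -42.46250°, λ = -121.07583°
MAG4: φ = +60.23967°, λ = +177.96983°
Bx = cos φ₂ cos Δλ = 0.240992,  By = cos φ₂ sin Δλ = -0.433946
φₘ = atan2(sin φ₁ + sin φ₂, √((cos φ₁ + Bx)² + By²)) = 10.21920°
λₘ = λ₁ + atan2(By, cos φ₁ + Bx) = -144.98760°

144.988°W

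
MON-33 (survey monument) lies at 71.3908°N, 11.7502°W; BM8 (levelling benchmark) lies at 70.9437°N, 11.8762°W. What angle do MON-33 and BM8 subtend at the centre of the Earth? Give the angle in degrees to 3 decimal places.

0.449°

Δφ = -0.4471°,  Δλ = -0.1260°
a = sin²(Δφ/2) + cos φ₁ cos φ₂ sin²(Δλ/2) = 0.000015
c = 2·arcsin(√a) = 0.007836 rad = 0.4489°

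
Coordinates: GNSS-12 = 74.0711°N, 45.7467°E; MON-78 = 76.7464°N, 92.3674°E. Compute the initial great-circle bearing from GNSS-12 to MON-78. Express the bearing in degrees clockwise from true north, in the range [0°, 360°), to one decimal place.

Δλ = 46.6207°
y = sin Δλ · cos φ₂ = 0.166633
x = cos φ₁ sin φ₂ − sin φ₁ cos φ₂ cos Δλ = 0.115718
θ = atan2(y, x) = 55.2220° → 55.2220° (mod 360°)

55.2°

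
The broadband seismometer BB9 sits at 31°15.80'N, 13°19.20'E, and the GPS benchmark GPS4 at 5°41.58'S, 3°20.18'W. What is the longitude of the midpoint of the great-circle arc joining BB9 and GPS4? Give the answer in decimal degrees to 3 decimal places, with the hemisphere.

4.356°E

BB9: φ = +31.26333°, λ = +13.32000°
GPS4: φ = -5.69300°, λ = -3.33633°
Bx = cos φ₂ cos Δλ = 0.953316,  By = cos φ₂ sin Δλ = -0.285217
φₘ = atan2(sin φ₁ + sin φ₂, √((cos φ₁ + Bx)² + By²)) = 12.91611°
λₘ = λ₁ + atan2(By, cos φ₁ + Bx) = 4.35584°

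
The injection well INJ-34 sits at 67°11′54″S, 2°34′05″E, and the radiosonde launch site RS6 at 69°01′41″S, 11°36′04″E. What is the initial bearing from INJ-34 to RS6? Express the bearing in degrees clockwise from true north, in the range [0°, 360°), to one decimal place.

INJ-34: φ = -67.19833°, λ = +2.56806°
RS6: φ = -69.02806°, λ = +11.60111°
Δλ = 9.0331°
y = sin Δλ · cos φ₂ = 0.056194
x = cos φ₁ sin φ₂ − sin φ₁ cos φ₂ cos Δλ = -0.036021
θ = atan2(y, x) = 122.6607° → 122.6607° (mod 360°)

122.7°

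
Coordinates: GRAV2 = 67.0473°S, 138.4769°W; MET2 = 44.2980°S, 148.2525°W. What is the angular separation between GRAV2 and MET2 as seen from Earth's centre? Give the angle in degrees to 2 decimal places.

23.34°

Δφ = 22.7493°,  Δλ = -9.7756°
a = sin²(Δφ/2) + cos φ₁ cos φ₂ sin²(Δλ/2) = 0.040923
c = 2·arcsin(√a) = 0.407402 rad = 23.3424°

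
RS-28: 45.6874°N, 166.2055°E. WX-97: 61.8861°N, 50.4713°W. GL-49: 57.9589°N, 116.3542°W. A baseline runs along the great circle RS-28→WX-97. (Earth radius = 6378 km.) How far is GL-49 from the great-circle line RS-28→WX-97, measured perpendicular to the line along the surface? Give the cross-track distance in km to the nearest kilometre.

2208 km

δ₁₃ = central angle RS-28→GL-49 = 0.813263 rad  (haversine)
θ₁₃ = bearing RS-28→GL-49 = 45.459°,  θ₁₂ = bearing RS-28→WX-97 = 17.613°
dₓₜ = R·arcsin(sin δ₁₃ · sin(θ₁₃ − θ₁₂)) = 6378·arcsin(0.72653·sin(27.845°)) = 2208.256 km
|dₓₜ| = 2208.256 km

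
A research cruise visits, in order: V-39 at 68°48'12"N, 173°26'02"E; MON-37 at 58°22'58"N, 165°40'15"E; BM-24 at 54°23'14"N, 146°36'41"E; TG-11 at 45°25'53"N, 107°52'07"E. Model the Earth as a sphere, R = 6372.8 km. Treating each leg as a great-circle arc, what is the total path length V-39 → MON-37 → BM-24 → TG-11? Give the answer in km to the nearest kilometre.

V-39: φ = +68.80333°, λ = +173.43389°
MON-37: φ = +58.38278°, λ = +165.67083°
BM-24: φ = +54.38722°, λ = +146.61139°
TG-11: φ = +45.43139°, λ = +107.86861°
V-39→MON-37: c = 0.191239 rad, d = 1218.73 km
MON-37→BM-24: c = 0.196096 rad, d = 1249.68 km
BM-24→TG-11: c = 0.455837 rad, d = 2904.96 km
Total = 1218.73 + 1249.68 + 2904.96 = 5373.37 km

5373 km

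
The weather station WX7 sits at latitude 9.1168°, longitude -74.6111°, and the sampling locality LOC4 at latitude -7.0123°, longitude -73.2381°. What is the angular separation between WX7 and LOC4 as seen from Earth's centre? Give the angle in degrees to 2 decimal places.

16.19°

Δφ = -16.1291°,  Δλ = 1.3730°
a = sin²(Δφ/2) + cos φ₁ cos φ₂ sin²(Δλ/2) = 0.019822
c = 2·arcsin(√a) = 0.282517 rad = 16.1870°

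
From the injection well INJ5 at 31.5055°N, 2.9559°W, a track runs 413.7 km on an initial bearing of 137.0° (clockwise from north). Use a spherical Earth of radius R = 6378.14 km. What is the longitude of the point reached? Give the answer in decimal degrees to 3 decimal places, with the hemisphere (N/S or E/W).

0.066°W

δ = d/R = 413.7/6378.14 = 0.064862 rad
φ₂ = arcsin(sin φ₁ cos δ + cos φ₁ sin δ cos θ)
   = arcsin(0.52258·0.99790 + 0.85259·0.06482·-0.73135) = 28.75501°
λ₂ = λ₁ + atan2(sin θ sin δ cos φ₁, cos δ − sin φ₁ sin φ₂) = -0.06566°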